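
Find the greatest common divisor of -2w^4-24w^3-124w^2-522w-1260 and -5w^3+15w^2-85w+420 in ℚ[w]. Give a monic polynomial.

w^2+w+21

Apply the Euclidean algorithm:
  -2w^4-24w^3-124w^2-522w-1260 = ((2/5)w+6)(-5w^3+15w^2-85w+420) + (-180w^2-180w-3780)
  -5w^3+15w^2-85w+420 = ((1/36)w-1/9)(-180w^2-180w-3780) + (0)
Last nonzero remainder: -180w^2-180w-3780. Dividing through by -180 gives the monic gcd w^2+w+21.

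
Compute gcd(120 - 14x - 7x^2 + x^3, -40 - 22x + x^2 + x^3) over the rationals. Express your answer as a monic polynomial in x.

Apply the Euclidean algorithm:
  x^3 - 7x^2 - 14x + 120 = (x^3 + x^2 - 22x - 40) + (-8x^2 + 8x + 160)
  x^3 + x^2 - 22x - 40 = (-(1/8)x - 1/4)(-8x^2 + 8x + 160) + (0)
Last nonzero remainder: -8x^2 + 8x + 160. Dividing through by -8 gives the monic gcd x^2 - x - 20.

-20 - x + x^2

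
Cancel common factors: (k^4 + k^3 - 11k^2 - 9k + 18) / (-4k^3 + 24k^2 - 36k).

(-k^3 - 4k^2 - k + 6)/(4k^2 - 12k)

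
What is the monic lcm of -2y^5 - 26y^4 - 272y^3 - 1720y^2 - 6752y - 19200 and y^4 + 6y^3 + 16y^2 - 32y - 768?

y^6 + 9y^5 + 84y^4 + 316y^3 - 64y^2 - 3904y - 38400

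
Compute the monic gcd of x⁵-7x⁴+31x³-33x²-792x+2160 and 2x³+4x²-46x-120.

Apply the Euclidean algorithm:
  x⁵-7x⁴+31x³-33x²-792x+2160 = ((1/2)x²-(9/2)x+36)(2x³+4x²-46x-120) + (-324x²+324x+6480)
  2x³+4x²-46x-120 = (-(1/162)x-1/54)(-324x²+324x+6480) + (0)
Last nonzero remainder: -324x²+324x+6480. Dividing through by -324 gives the monic gcd x²-x-20.

x²-x-20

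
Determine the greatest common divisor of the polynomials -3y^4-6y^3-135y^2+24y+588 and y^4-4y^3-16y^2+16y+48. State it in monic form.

y^2-4

Repeated division with remainder:
  -3y^4-6y^3-135y^2+24y+588 = (-3)(y^4-4y^3-16y^2+16y+48) + (-18y^3-183y^2+72y+732)
  y^4-4y^3-16y^2+16y+48 = (-(1/18)y+85/108)(-18y^3-183y^2+72y+732) + ((4753/36)y^2-4753/9)
  -18y^3-183y^2+72y+732 = (-(648/4753)y-6588/4753)((4753/36)y^2-4753/9) + (0)
Last nonzero remainder: (4753/36)y^2-4753/9. Dividing through by 4753/36 gives the monic gcd y^2-4.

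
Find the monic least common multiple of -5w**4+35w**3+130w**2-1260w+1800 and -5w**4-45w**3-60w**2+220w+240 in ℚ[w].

w**6-2w**5-57w**4+94w**3+796w**2-792w-1440

Apply the Euclidean algorithm:
  -5w**4+35w**3+130w**2-1260w+1800 = (-5w**4-45w**3-60w**2+220w+240) + (80w**3+190w**2-1480w+1560)
  -5w**4-45w**3-60w**2+220w+240 = (-(1/16)w-53/128)(80w**3+190w**2-1480w+1560) + (-(4725/64)w**2-(4725/16)w+14175/16)
  80w**3+190w**2-1480w+1560 = (-(1024/945)w+1664/945)(-(4725/64)w**2-(4725/16)w+14175/16) + (0)
Last nonzero remainder: -(4725/64)w**2-(4725/16)w+14175/16. Dividing through by -4725/64 gives the monic gcd w**2+4w-12.
Then lcm(f, g) = f·g / gcd(f, g); expanding and making the result monic gives the answer.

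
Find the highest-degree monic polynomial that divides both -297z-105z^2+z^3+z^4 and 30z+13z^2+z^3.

Euclidean algorithm in ℚ[z]:
  z^4+z^3-105z^2-297z = (z-12)(z^3+13z^2+30z) + (21z^2+63z)
  z^3+13z^2+30z = ((1/21)z+10/21)(21z^2+63z) + (0)
Last nonzero remainder: 21z^2+63z. Dividing through by 21 gives the monic gcd z^2+3z.

3z+z^2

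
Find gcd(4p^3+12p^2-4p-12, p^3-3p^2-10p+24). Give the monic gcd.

p+3

By polynomial division,
  4p^3+12p^2-4p-12 = (4)(p^3-3p^2-10p+24) + (24p^2+36p-108)
  p^3-3p^2-10p+24 = ((1/24)p-3/16)(24p^2+36p-108) + ((5/4)p+15/4)
  24p^2+36p-108 = ((96/5)p-144/5)((5/4)p+15/4) + (0)
Last nonzero remainder: (5/4)p+15/4. Dividing through by 5/4 gives the monic gcd p+3.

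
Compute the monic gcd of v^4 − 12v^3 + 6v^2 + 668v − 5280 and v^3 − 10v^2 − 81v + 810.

Euclidean algorithm in ℚ[v]:
  v^4 − 12v^3 + 6v^2 + 668v − 5280 = (v − 2)(v^3 − 10v^2 − 81v + 810) + (67v^2 − 304v − 3660)
  v^3 − 10v^2 − 81v + 810 = ((1/67)v − 366/4489)(67v^2 − 304v − 3660) + (−(229653/4489)v + 2296530/4489)
  67v^2 − 304v − 3660 = (−(300763/229653)v − 547658/76551)(−(229653/4489)v + 2296530/4489) + (0)
Last nonzero remainder: −(229653/4489)v + 2296530/4489. Dividing through by −229653/4489 gives the monic gcd v − 10.

v − 10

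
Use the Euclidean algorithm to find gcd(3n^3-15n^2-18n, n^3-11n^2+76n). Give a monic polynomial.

n

Apply the Euclidean algorithm:
  3n^3-15n^2-18n = (3)(n^3-11n^2+76n) + (18n^2-246n)
  n^3-11n^2+76n = ((1/18)n+4/27)(18n^2-246n) + ((1012/9)n)
  18n^2-246n = ((81/506)n-1107/506)((1012/9)n) + (0)
Last nonzero remainder: (1012/9)n. Dividing through by 1012/9 gives the monic gcd n.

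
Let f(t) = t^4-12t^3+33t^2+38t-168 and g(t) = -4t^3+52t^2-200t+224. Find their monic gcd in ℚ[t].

Apply the Euclidean algorithm:
  t^4-12t^3+33t^2+38t-168 = (-(1/4)t-1/4)(-4t^3+52t^2-200t+224) + (-4t^2+44t-112)
  -4t^3+52t^2-200t+224 = (t-2)(-4t^2+44t-112) + (0)
Last nonzero remainder: -4t^2+44t-112. Dividing through by -4 gives the monic gcd t^2-11t+28.

t^2-11t+28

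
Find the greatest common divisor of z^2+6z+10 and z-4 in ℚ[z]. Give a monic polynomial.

By polynomial division,
  z^2+6z+10 = (z+10)(z-4) + (50)
  z-4 = ((1/50)z-2/25)(50) + (0)
The last nonzero remainder is the constant 50, so the polynomials are coprime and gcd = 1.

1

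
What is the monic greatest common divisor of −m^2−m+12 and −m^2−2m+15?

Euclidean algorithm in ℚ[m]:
  −m^2−m+12 = (−m^2−2m+15) + (m−3)
  −m^2−2m+15 = (−m−5)(m−3) + (0)
The last nonzero remainder m−3 is already monic.

m−3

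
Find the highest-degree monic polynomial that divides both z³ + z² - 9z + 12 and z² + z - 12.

Apply the Euclidean algorithm:
  z³ + z² - 9z + 12 = (z)(z² + z - 12) + (3z + 12)
  z² + z - 12 = ((1/3)z - 1)(3z + 12) + (0)
Last nonzero remainder: 3z + 12. Dividing through by 3 gives the monic gcd z + 4.

z + 4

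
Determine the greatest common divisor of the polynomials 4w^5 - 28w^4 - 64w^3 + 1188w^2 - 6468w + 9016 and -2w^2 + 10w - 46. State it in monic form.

w^2 - 5w + 23

Repeated division with remainder:
  4w^5 - 28w^4 - 64w^3 + 1188w^2 - 6468w + 9016 = (-2w^3 + 4w^2 + 98w - 196)(-2w^2 + 10w - 46) + (0)
Last nonzero remainder: -2w^2 + 10w - 46. Dividing through by -2 gives the monic gcd w^2 - 5w + 23.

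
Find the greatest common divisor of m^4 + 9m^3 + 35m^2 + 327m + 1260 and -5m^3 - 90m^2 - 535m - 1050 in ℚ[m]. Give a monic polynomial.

m^2 + 12m + 35

By polynomial division,
  m^4 + 9m^3 + 35m^2 + 327m + 1260 = (-(1/5)m + 9/5)(-5m^3 - 90m^2 - 535m - 1050) + (90m^2 + 1080m + 3150)
  -5m^3 - 90m^2 - 535m - 1050 = (-(1/18)m - 1/3)(90m^2 + 1080m + 3150) + (0)
Last nonzero remainder: 90m^2 + 1080m + 3150. Dividing through by 90 gives the monic gcd m^2 + 12m + 35.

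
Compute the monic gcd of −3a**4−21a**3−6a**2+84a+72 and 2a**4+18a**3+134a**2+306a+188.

a**2+3a+2

Apply the Euclidean algorithm:
  −3a**4−21a**3−6a**2+84a+72 = (−3/2)(2a**4+18a**3+134a**2+306a+188) + (6a**3+195a**2+543a+354)
  2a**4+18a**3+134a**2+306a+188 = ((1/3)a−47/6)(6a**3+195a**2+543a+354) + ((2961/2)a**2+(8883/2)a+2961)
  6a**3+195a**2+543a+354 = ((4/987)a+118/987)((2961/2)a**2+(8883/2)a+2961) + (0)
Last nonzero remainder: (2961/2)a**2+(8883/2)a+2961. Dividing through by 2961/2 gives the monic gcd a**2+3a+2.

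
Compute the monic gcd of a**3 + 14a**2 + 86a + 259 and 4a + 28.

a + 7

By polynomial division,
  a**3 + 14a**2 + 86a + 259 = ((1/4)a**2 + (7/4)a + 37/4)(4a + 28) + (0)
Last nonzero remainder: 4a + 28. Dividing through by 4 gives the monic gcd a + 7.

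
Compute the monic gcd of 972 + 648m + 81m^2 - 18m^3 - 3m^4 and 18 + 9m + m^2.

Apply the Euclidean algorithm:
  -3m^4 - 18m^3 + 81m^2 + 648m + 972 = (-3m^2 + 9m + 54)(m^2 + 9m + 18) + (0)
The last nonzero remainder m^2 + 9m + 18 is already monic.

18 + 9m + m^2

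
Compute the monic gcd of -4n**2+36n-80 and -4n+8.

1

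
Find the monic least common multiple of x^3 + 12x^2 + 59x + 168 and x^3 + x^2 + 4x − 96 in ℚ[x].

x^4 + 8x^3 + 11x^2 − 68x − 672

By polynomial division,
  x^3 + 12x^2 + 59x + 168 = (x^3 + x^2 + 4x − 96) + (11x^2 + 55x + 264)
  x^3 + x^2 + 4x − 96 = ((1/11)x − 4/11)(11x^2 + 55x + 264) + (0)
Last nonzero remainder: 11x^2 + 55x + 264. Dividing through by 11 gives the monic gcd x^2 + 5x + 24.
Then lcm(f, g) = f·g / gcd(f, g); expanding and making the result monic gives the answer.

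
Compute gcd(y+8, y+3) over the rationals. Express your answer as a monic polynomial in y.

1

By polynomial division,
  y+8 = (y+3) + (5)
  y+3 = ((1/5)y+3/5)(5) + (0)
The last nonzero remainder is the constant 5, so the polynomials are coprime and gcd = 1.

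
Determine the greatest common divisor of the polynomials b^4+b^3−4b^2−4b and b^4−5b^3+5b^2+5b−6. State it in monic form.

b^2−b−2

By polynomial division,
  b^4+b^3−4b^2−4b = (b^4−5b^3+5b^2+5b−6) + (6b^3−9b^2−9b+6)
  b^4−5b^3+5b^2+5b−6 = ((1/6)b−7/12)(6b^3−9b^2−9b+6) + ((5/4)b^2−(5/4)b−5/2)
  6b^3−9b^2−9b+6 = ((24/5)b−12/5)((5/4)b^2−(5/4)b−5/2) + (0)
Last nonzero remainder: (5/4)b^2−(5/4)b−5/2. Dividing through by 5/4 gives the monic gcd b^2−b−2.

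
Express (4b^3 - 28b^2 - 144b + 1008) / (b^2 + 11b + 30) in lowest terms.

Apply the Euclidean algorithm:
  4b^3 - 28b^2 - 144b + 1008 = (4b - 72)(b^2 + 11b + 30) + (528b + 3168)
  b^2 + 11b + 30 = ((1/528)b + 5/528)(528b + 3168) + (0)
Last nonzero remainder: 528b + 3168. Dividing through by 528 gives the monic gcd b + 6.
Cancel b + 6 from numerator and denominator to get the reduced form.

(4b^2 - 52b + 168)/(b + 5)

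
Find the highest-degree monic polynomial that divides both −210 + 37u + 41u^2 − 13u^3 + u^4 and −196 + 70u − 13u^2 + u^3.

−7 + u

Apply the Euclidean algorithm:
  u^4 − 13u^3 + 41u^2 + 37u − 210 = (u)(u^3 − 13u^2 + 70u − 196) + (−29u^2 + 233u − 210)
  u^3 − 13u^2 + 70u − 196 = (−(1/29)u + 144/841)(−29u^2 + 233u − 210) + ((19228/841)u − 134596/841)
  −29u^2 + 233u − 210 = (−(24389/19228)u + 12615/9614)((19228/841)u − 134596/841) + (0)
Last nonzero remainder: (19228/841)u − 134596/841. Dividing through by 19228/841 gives the monic gcd u − 7.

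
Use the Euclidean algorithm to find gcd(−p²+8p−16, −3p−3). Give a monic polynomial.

1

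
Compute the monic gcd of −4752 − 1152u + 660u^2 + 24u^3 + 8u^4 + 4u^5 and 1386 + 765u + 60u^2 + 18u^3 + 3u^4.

Repeated division with remainder:
  4u^5 + 8u^4 + 24u^3 + 660u^2 − 1152u − 4752 = ((4/3)u − 16/3)(3u^4 + 18u^3 + 60u^2 + 765u + 1386) + (40u^3 − 40u^2 + 1080u + 2640)
  3u^4 + 18u^3 + 60u^2 + 765u + 1386 = ((3/40)u + 21/40)(40u^3 − 40u^2 + 1080u + 2640) + (0)
Last nonzero remainder: 40u^3 − 40u^2 + 1080u + 2640. Dividing through by 40 gives the monic gcd u^3 − u^2 + 27u + 66.

66 + 27u − u^2 + u^3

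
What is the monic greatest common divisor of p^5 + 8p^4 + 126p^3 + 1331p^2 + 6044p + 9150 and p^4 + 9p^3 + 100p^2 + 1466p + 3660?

Apply the Euclidean algorithm:
  p^5 + 8p^4 + 126p^3 + 1331p^2 + 6044p + 9150 = (p - 1)(p^4 + 9p^3 + 100p^2 + 1466p + 3660) + (35p^3 - 35p^2 + 3850p + 12810)
  p^4 + 9p^3 + 100p^2 + 1466p + 3660 = ((1/35)p + 2/7)(35p^3 - 35p^2 + 3850p + 12810) + (0)
Last nonzero remainder: 35p^3 - 35p^2 + 3850p + 12810. Dividing through by 35 gives the monic gcd p^3 - p^2 + 110p + 366.

p^3 - p^2 + 110p + 366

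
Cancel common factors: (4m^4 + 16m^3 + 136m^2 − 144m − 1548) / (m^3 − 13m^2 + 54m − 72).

(4m^3 + 28m^2 + 220m + 516)/(m^2 − 10m + 24)

Apply the Euclidean algorithm:
  4m^4 + 16m^3 + 136m^2 − 144m − 1548 = (4m + 68)(m^3 − 13m^2 + 54m − 72) + (804m^2 − 3528m + 3348)
  m^3 − 13m^2 + 54m − 72 = ((1/804)m − 577/53868)(804m^2 − 3528m + 3348) + ((54075/4489)m − 162225/4489)
  804m^2 − 3528m + 3348 = ((1203052/18025)m − 1669908/18025)((54075/4489)m − 162225/4489) + (0)
Last nonzero remainder: (54075/4489)m − 162225/4489. Dividing through by 54075/4489 gives the monic gcd m − 3.
Cancel m − 3 from numerator and denominator to get the reduced form.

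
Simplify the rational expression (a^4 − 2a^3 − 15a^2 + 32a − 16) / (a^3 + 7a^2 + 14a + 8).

(a^3 − 6a^2 + 9a − 4)/(a^2 + 3a + 2)

Repeated division with remainder:
  a^4 − 2a^3 − 15a^2 + 32a − 16 = (a − 9)(a^3 + 7a^2 + 14a + 8) + (34a^2 + 150a + 56)
  a^3 + 7a^2 + 14a + 8 = ((1/34)a + 22/289)(34a^2 + 150a + 56) + ((270/289)a + 1080/289)
  34a^2 + 150a + 56 = ((4913/135)a + 2023/135)((270/289)a + 1080/289) + (0)
Last nonzero remainder: (270/289)a + 1080/289. Dividing through by 270/289 gives the monic gcd a + 4.
Cancel a + 4 from numerator and denominator to get the reduced form.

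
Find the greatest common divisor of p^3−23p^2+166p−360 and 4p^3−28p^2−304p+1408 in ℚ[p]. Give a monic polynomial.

Apply the Euclidean algorithm:
  p^3−23p^2+166p−360 = (1/4)(4p^3−28p^2−304p+1408) + (−16p^2+242p−712)
  4p^3−28p^2−304p+1408 = (−(1/4)p−65/32)(−16p^2+242p−712) + ((153/16)p−153/4)
  −16p^2+242p−712 = (−(256/153)p+2848/153)((153/16)p−153/4) + (0)
Last nonzero remainder: (153/16)p−153/4. Dividing through by 153/16 gives the monic gcd p−4.

p−4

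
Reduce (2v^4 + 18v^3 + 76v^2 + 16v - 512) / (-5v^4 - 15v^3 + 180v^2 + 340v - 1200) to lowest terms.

(-2v^2 - 14v - 64)/(5v^2 + 5v - 150)

By polynomial division,
  2v^4 + 18v^3 + 76v^2 + 16v - 512 = (-2/5)(-5v^4 - 15v^3 + 180v^2 + 340v - 1200) + (12v^3 + 148v^2 + 152v - 992)
  -5v^4 - 15v^3 + 180v^2 + 340v - 1200 = (-(5/12)v + 35/9)(12v^3 + 148v^2 + 152v - 992) + (-(2990/9)v^2 - (5980/9)v + 23920/9)
  12v^3 + 148v^2 + 152v - 992 = (-(54/1495)v - 558/1495)(-(2990/9)v^2 - (5980/9)v + 23920/9) + (0)
Last nonzero remainder: -(2990/9)v^2 - (5980/9)v + 23920/9. Dividing through by -2990/9 gives the monic gcd v^2 + 2v - 8.
Cancel v^2 + 2v - 8 from numerator and denominator to get the reduced form.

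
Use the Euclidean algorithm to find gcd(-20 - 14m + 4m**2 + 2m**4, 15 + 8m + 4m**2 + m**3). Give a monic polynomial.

5 + m + m**2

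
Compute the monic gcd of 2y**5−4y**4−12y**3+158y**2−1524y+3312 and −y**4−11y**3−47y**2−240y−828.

y**3+5y**2+17y+138

Euclidean algorithm in ℚ[y]:
  2y**5−4y**4−12y**3+158y**2−1524y+3312 = (−2y+26)(−y**4−11y**3−47y**2−240y−828) + (180y**3+900y**2+3060y+24840)
  −y**4−11y**3−47y**2−240y−828 = (−(1/180)y−1/30)(180y**3+900y**2+3060y+24840) + (0)
Last nonzero remainder: 180y**3+900y**2+3060y+24840. Dividing through by 180 gives the monic gcd y**3+5y**2+17y+138.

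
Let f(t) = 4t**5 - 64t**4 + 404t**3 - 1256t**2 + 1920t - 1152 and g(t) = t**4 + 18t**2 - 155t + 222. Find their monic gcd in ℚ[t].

Repeated division with remainder:
  4t**5 - 64t**4 + 404t**3 - 1256t**2 + 1920t - 1152 = (4t - 64)(t**4 + 18t**2 - 155t + 222) + (332t**3 + 516t**2 - 8888t + 13056)
  t**4 + 18t**2 - 155t + 222 = ((1/332)t - 129/27556)(332t**3 + 516t**2 - 8888t + 13056) + ((325069/6889)t**2 - (1625345/6889)t + 1950414/6889)
  332t**3 + 516t**2 - 8888t + 13056 = ((2287148/325069)t + 14990464/325069)((325069/6889)t**2 - (1625345/6889)t + 1950414/6889) + (0)
Last nonzero remainder: (325069/6889)t**2 - (1625345/6889)t + 1950414/6889. Dividing through by 325069/6889 gives the monic gcd t**2 - 5t + 6.

t**2 - 5t + 6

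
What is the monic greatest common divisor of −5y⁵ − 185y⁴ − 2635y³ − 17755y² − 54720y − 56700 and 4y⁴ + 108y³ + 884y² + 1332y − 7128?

By polynomial division,
  −5y⁵ − 185y⁴ − 2635y³ − 17755y² − 54720y − 56700 = (−(5/4)y − 25/2)(4y⁴ + 108y³ + 884y² + 1332y − 7128) + (−180y³ − 5040y² − 46980y − 145800)
  4y⁴ + 108y³ + 884y² + 1332y − 7128 = (−(1/45)y + 1/45)(−180y³ − 5040y² − 46980y − 145800) + (−48y² − 864y − 3888)
  −180y³ − 5040y² − 46980y − 145800 = ((15/4)y + 75/2)(−48y² − 864y − 3888) + (0)
Last nonzero remainder: −48y² − 864y − 3888. Dividing through by −48 gives the monic gcd y² + 18y + 81.

y² + 18y + 81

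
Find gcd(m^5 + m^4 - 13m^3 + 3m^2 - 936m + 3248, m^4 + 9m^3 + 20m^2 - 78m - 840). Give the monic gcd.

Apply the Euclidean algorithm:
  m^5 + m^4 - 13m^3 + 3m^2 - 936m + 3248 = (m - 8)(m^4 + 9m^3 + 20m^2 - 78m - 840) + (39m^3 + 241m^2 - 720m - 3472)
  m^4 + 9m^3 + 20m^2 - 78m - 840 = ((1/39)m + 110/1521)(39m^3 + 241m^2 - 720m - 3472) + ((31990/1521)m^2 + (31990/507)m - 895720/1521)
  39m^3 + 241m^2 - 720m - 3472 = ((59319/31990)m + 94302/15995)((31990/1521)m^2 + (31990/507)m - 895720/1521) + (0)
Last nonzero remainder: (31990/1521)m^2 + (31990/507)m - 895720/1521. Dividing through by 31990/1521 gives the monic gcd m^2 + 3m - 28.

m^2 + 3m - 28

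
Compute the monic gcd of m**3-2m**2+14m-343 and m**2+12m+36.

By polynomial division,
  m**3-2m**2+14m-343 = (m-14)(m**2+12m+36) + (146m+161)
  m**2+12m+36 = ((1/146)m+1591/21316)(146m+161) + (511225/21316)
  146m+161 = ((3112136/511225)m+3431876/511225)(511225/21316) + (0)
The last nonzero remainder is the constant 511225/21316, so the polynomials are coprime and gcd = 1.

1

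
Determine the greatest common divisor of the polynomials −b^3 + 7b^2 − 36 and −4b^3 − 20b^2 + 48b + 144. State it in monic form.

Apply the Euclidean algorithm:
  −b^3 + 7b^2 − 36 = (1/4)(−4b^3 − 20b^2 + 48b + 144) + (12b^2 − 12b − 72)
  −4b^3 − 20b^2 + 48b + 144 = (−(1/3)b − 2)(12b^2 − 12b − 72) + (0)
Last nonzero remainder: 12b^2 − 12b − 72. Dividing through by 12 gives the monic gcd b^2 − b − 6.

b^2 − b − 6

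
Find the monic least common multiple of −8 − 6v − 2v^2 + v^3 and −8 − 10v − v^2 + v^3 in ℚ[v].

−16 − 36v − 30v^2 − 10v^3 + v^4 + v^5

Euclidean algorithm in ℚ[v]:
  v^3 − 2v^2 − 6v − 8 = (v^3 − v^2 − 10v − 8) + (−v^2 + 4v)
  v^3 − v^2 − 10v − 8 = (−v − 3)(−v^2 + 4v) + (2v − 8)
  −v^2 + 4v = (−(1/2)v)(2v − 8) + (0)
Last nonzero remainder: 2v − 8. Dividing through by 2 gives the monic gcd v − 4.
Then lcm(f, g) = f·g / gcd(f, g); expanding and making the result monic gives the answer.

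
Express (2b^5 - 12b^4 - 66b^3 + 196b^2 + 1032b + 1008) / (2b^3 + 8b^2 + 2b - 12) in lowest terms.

(b^3 - 11b^2 + 16b + 84)/(b - 1)

By polynomial division,
  2b^5 - 12b^4 - 66b^3 + 196b^2 + 1032b + 1008 = (b^2 - 10b + 6)(2b^3 + 8b^2 + 2b - 12) + (180b^2 + 900b + 1080)
  2b^3 + 8b^2 + 2b - 12 = ((1/90)b - 1/90)(180b^2 + 900b + 1080) + (0)
Last nonzero remainder: 180b^2 + 900b + 1080. Dividing through by 180 gives the monic gcd b^2 + 5b + 6.
Cancel b^2 + 5b + 6 from numerator and denominator to get the reduced form.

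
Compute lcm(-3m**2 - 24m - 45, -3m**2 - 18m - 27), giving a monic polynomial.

m**3 + 11m**2 + 39m + 45

Apply the Euclidean algorithm:
  -3m**2 - 24m - 45 = (-3m**2 - 18m - 27) + (-6m - 18)
  -3m**2 - 18m - 27 = ((1/2)m + 3/2)(-6m - 18) + (0)
Last nonzero remainder: -6m - 18. Dividing through by -6 gives the monic gcd m + 3.
Then lcm(f, g) = f·g / gcd(f, g); expanding and making the result monic gives the answer.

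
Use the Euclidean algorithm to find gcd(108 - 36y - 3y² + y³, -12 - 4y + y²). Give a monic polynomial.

Euclidean algorithm in ℚ[y]:
  y³ - 3y² - 36y + 108 = (y + 1)(y² - 4y - 12) + (-20y + 120)
  y² - 4y - 12 = (-(1/20)y - 1/10)(-20y + 120) + (0)
Last nonzero remainder: -20y + 120. Dividing through by -20 gives the monic gcd y - 6.

-6 + y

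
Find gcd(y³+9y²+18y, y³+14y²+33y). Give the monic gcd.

Euclidean algorithm in ℚ[y]:
  y³+9y²+18y = (y³+14y²+33y) + (-5y²-15y)
  y³+14y²+33y = (-(1/5)y-11/5)(-5y²-15y) + (0)
Last nonzero remainder: -5y²-15y. Dividing through by -5 gives the monic gcd y²+3y.

y²+3y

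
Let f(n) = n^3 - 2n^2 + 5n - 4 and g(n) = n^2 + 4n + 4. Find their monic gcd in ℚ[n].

Euclidean algorithm in ℚ[n]:
  n^3 - 2n^2 + 5n - 4 = (n - 6)(n^2 + 4n + 4) + (25n + 20)
  n^2 + 4n + 4 = ((1/25)n + 16/125)(25n + 20) + (36/25)
  25n + 20 = ((625/36)n + 125/9)(36/25) + (0)
The last nonzero remainder is the constant 36/25, so the polynomials are coprime and gcd = 1.

1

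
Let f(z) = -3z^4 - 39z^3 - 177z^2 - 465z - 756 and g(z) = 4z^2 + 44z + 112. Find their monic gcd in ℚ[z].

z^2 + 11z + 28

Repeated division with remainder:
  -3z^4 - 39z^3 - 177z^2 - 465z - 756 = (-(3/4)z^2 - (3/2)z - 27/4)(4z^2 + 44z + 112) + (0)
Last nonzero remainder: 4z^2 + 44z + 112. Dividing through by 4 gives the monic gcd z^2 + 11z + 28.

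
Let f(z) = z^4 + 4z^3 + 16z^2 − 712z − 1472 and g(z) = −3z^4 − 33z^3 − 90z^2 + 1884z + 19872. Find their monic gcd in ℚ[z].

z^3 + 2z^2 + 12z − 736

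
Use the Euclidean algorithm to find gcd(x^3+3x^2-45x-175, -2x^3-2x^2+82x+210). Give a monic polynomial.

x^2-2x-35

Euclidean algorithm in ℚ[x]:
  x^3+3x^2-45x-175 = (-1/2)(-2x^3-2x^2+82x+210) + (2x^2-4x-70)
  -2x^3-2x^2+82x+210 = (-x-3)(2x^2-4x-70) + (0)
Last nonzero remainder: 2x^2-4x-70. Dividing through by 2 gives the monic gcd x^2-2x-35.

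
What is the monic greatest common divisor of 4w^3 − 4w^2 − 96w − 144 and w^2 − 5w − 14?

Apply the Euclidean algorithm:
  4w^3 − 4w^2 − 96w − 144 = (4w + 16)(w^2 − 5w − 14) + (40w + 80)
  w^2 − 5w − 14 = ((1/40)w − 7/40)(40w + 80) + (0)
Last nonzero remainder: 40w + 80. Dividing through by 40 gives the monic gcd w + 2.

w + 2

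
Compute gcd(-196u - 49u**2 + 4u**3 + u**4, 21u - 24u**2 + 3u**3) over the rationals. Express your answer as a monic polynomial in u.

-7u + u**2

By polynomial division,
  u**4 + 4u**3 - 49u**2 - 196u = ((1/3)u + 4)(3u**3 - 24u**2 + 21u) + (40u**2 - 280u)
  3u**3 - 24u**2 + 21u = ((3/40)u - 3/40)(40u**2 - 280u) + (0)
Last nonzero remainder: 40u**2 - 280u. Dividing through by 40 gives the monic gcd u**2 - 7u.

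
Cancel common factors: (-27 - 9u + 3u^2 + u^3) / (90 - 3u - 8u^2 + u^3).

By polynomial division,
  u^3 + 3u^2 - 9u - 27 = (u^3 - 8u^2 - 3u + 90) + (11u^2 - 6u - 117)
  u^3 - 8u^2 - 3u + 90 = ((1/11)u - 82/121)(11u^2 - 6u - 117) + ((432/121)u + 1296/121)
  11u^2 - 6u - 117 = ((1331/432)u - 1573/144)((432/121)u + 1296/121) + (0)
Last nonzero remainder: (432/121)u + 1296/121. Dividing through by 432/121 gives the monic gcd u + 3.
Cancel u + 3 from numerator and denominator to get the reduced form.

(-9 + u^2)/(30 - 11u + u^2)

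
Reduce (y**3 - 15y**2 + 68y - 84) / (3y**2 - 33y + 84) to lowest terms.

By polynomial division,
  y**3 - 15y**2 + 68y - 84 = ((1/3)y - 4/3)(3y**2 - 33y + 84) + (-4y + 28)
  3y**2 - 33y + 84 = (-(3/4)y + 3)(-4y + 28) + (0)
Last nonzero remainder: -4y + 28. Dividing through by -4 gives the monic gcd y - 7.
Cancel y - 7 from numerator and denominator to get the reduced form.

(y**2 - 8y + 12)/(3y - 12)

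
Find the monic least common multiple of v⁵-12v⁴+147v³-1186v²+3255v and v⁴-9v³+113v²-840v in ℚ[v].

v⁶-20v⁵+243v⁴-2362v³+12743v²-26040v

Apply the Euclidean algorithm:
  v⁵-12v⁴+147v³-1186v²+3255v = (v-3)(v⁴-9v³+113v²-840v) + (7v³-7v²+735v)
  v⁴-9v³+113v²-840v = ((1/7)v-8/7)(7v³-7v²+735v) + (0)
Last nonzero remainder: 7v³-7v²+735v. Dividing through by 7 gives the monic gcd v³-v²+105v.
Then lcm(f, g) = f·g / gcd(f, g); expanding and making the result monic gives the answer.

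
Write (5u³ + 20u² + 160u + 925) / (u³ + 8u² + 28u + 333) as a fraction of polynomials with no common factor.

(5u + 25)/(u + 9)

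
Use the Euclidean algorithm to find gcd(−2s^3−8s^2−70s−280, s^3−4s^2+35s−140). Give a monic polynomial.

s^2+35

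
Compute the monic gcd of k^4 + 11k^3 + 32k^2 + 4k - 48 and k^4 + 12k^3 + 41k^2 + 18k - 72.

k^3 + 9k^2 + 14k - 24

Apply the Euclidean algorithm:
  k^4 + 11k^3 + 32k^2 + 4k - 48 = (k^4 + 12k^3 + 41k^2 + 18k - 72) + (-k^3 - 9k^2 - 14k + 24)
  k^4 + 12k^3 + 41k^2 + 18k - 72 = (-k - 3)(-k^3 - 9k^2 - 14k + 24) + (0)
Last nonzero remainder: -k^3 - 9k^2 - 14k + 24. Dividing through by -1 gives the monic gcd k^3 + 9k^2 + 14k - 24.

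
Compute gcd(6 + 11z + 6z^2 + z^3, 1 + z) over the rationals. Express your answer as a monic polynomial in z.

1 + z

Repeated division with remainder:
  z^3 + 6z^2 + 11z + 6 = (z^2 + 5z + 6)(z + 1) + (0)
The last nonzero remainder z + 1 is already monic.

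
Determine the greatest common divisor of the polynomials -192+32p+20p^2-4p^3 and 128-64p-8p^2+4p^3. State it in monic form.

By polynomial division,
  -4p^3+20p^2+32p-192 = (-1)(4p^3-8p^2-64p+128) + (12p^2-32p-64)
  4p^3-8p^2-64p+128 = ((1/3)p+2/9)(12p^2-32p-64) + (-(320/9)p+1280/9)
  12p^2-32p-64 = (-(27/80)p-9/20)(-(320/9)p+1280/9) + (0)
Last nonzero remainder: -(320/9)p+1280/9. Dividing through by -320/9 gives the monic gcd p-4.

-4+p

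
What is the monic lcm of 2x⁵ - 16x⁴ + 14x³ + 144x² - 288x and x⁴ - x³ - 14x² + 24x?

Euclidean algorithm in ℚ[x]:
  2x⁵ - 16x⁴ + 14x³ + 144x² - 288x = (2x - 14)(x⁴ - x³ - 14x² + 24x) + (28x³ - 100x² + 48x)
  x⁴ - x³ - 14x² + 24x = ((1/28)x + 9/98)(28x³ - 100x² + 48x) + (-(320/49)x² + (960/49)x)
  28x³ - 100x² + 48x = (-(343/80)x + 49/20)(-(320/49)x² + (960/49)x) + (0)
Last nonzero remainder: -(320/49)x² + (960/49)x. Dividing through by -320/49 gives the monic gcd x² - 3x.
Then lcm(f, g) = f·g / gcd(f, g); expanding and making the result monic gives the answer.

x⁷ - 6x⁶ - 17x⁵ + 150x⁴ - 56x³ - 864x² + 1152x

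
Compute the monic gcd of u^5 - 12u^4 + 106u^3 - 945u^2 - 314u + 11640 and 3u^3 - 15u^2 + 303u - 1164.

Euclidean algorithm in ℚ[u]:
  u^5 - 12u^4 + 106u^3 - 945u^2 - 314u + 11640 = ((1/3)u^2 - (7/3)u - 10)(3u^3 - 15u^2 + 303u - 1164) + (0)
Last nonzero remainder: 3u^3 - 15u^2 + 303u - 1164. Dividing through by 3 gives the monic gcd u^3 - 5u^2 + 101u - 388.

u^3 - 5u^2 + 101u - 388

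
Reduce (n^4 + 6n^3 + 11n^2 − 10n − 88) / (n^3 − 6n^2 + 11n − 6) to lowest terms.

By polynomial division,
  n^4 + 6n^3 + 11n^2 − 10n − 88 = (n + 12)(n^3 − 6n^2 + 11n − 6) + (72n^2 − 136n − 16)
  n^3 − 6n^2 + 11n − 6 = ((1/72)n − 37/648)(72n^2 − 136n − 16) + ((280/81)n − 560/81)
  72n^2 − 136n − 16 = ((729/35)n + 81/35)((280/81)n − 560/81) + (0)
Last nonzero remainder: (280/81)n − 560/81. Dividing through by 280/81 gives the monic gcd n − 2.
Cancel n − 2 from numerator and denominator to get the reduced form.

(n^3 + 8n^2 + 27n + 44)/(n^2 − 4n + 3)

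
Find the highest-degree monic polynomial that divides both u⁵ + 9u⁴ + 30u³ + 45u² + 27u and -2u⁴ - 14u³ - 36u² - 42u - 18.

By polynomial division,
  u⁵ + 9u⁴ + 30u³ + 45u² + 27u = (-(1/2)u - 1)(-2u⁴ - 14u³ - 36u² - 42u - 18) + (-2u³ - 12u² - 24u - 18)
  -2u⁴ - 14u³ - 36u² - 42u - 18 = (u + 1)(-2u³ - 12u² - 24u - 18) + (0)
Last nonzero remainder: -2u³ - 12u² - 24u - 18. Dividing through by -2 gives the monic gcd u³ + 6u² + 12u + 9.

u³ + 6u² + 12u + 9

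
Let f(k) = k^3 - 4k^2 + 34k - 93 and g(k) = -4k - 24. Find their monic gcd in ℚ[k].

1

Apply the Euclidean algorithm:
  k^3 - 4k^2 + 34k - 93 = (-(1/4)k^2 + (5/2)k - 47/2)(-4k - 24) + (-657)
  -4k - 24 = ((4/657)k + 8/219)(-657) + (0)
The last nonzero remainder is the constant -657, so the polynomials are coprime and gcd = 1.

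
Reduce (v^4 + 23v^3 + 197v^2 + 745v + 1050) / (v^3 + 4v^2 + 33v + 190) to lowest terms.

Apply the Euclidean algorithm:
  v^4 + 23v^3 + 197v^2 + 745v + 1050 = (v + 19)(v^3 + 4v^2 + 33v + 190) + (88v^2 - 72v - 2560)
  v^3 + 4v^2 + 33v + 190 = ((1/88)v + 53/968)(88v^2 - 72v - 2560) + ((7990/121)v + 39950/121)
  88v^2 - 72v - 2560 = ((5324/3995)v - 30976/3995)((7990/121)v + 39950/121) + (0)
Last nonzero remainder: (7990/121)v + 39950/121. Dividing through by 7990/121 gives the monic gcd v + 5.
Cancel v + 5 from numerator and denominator to get the reduced form.

(v^3 + 18v^2 + 107v + 210)/(v^2 - v + 38)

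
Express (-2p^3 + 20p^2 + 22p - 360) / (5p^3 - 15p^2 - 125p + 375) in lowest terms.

(-2p^2 + 10p + 72)/(5p^2 + 10p - 75)

Repeated division with remainder:
  -2p^3 + 20p^2 + 22p - 360 = (-2/5)(5p^3 - 15p^2 - 125p + 375) + (14p^2 - 28p - 210)
  5p^3 - 15p^2 - 125p + 375 = ((5/14)p - 5/14)(14p^2 - 28p - 210) + (-60p + 300)
  14p^2 - 28p - 210 = (-(7/30)p - 7/10)(-60p + 300) + (0)
Last nonzero remainder: -60p + 300. Dividing through by -60 gives the monic gcd p - 5.
Cancel p - 5 from numerator and denominator to get the reduced form.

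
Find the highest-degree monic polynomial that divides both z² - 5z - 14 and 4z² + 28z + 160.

Repeated division with remainder:
  z² - 5z - 14 = (1/4)(4z² + 28z + 160) + (-12z - 54)
  4z² + 28z + 160 = (-(1/3)z - 5/6)(-12z - 54) + (115)
  -12z - 54 = (-(12/115)z - 54/115)(115) + (0)
The last nonzero remainder is the constant 115, so the polynomials are coprime and gcd = 1.

1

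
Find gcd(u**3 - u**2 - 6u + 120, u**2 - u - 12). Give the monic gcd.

By polynomial division,
  u**3 - u**2 - 6u + 120 = (u)(u**2 - u - 12) + (6u + 120)
  u**2 - u - 12 = ((1/6)u - 7/2)(6u + 120) + (408)
  6u + 120 = ((1/68)u + 5/17)(408) + (0)
The last nonzero remainder is the constant 408, so the polynomials are coprime and gcd = 1.

1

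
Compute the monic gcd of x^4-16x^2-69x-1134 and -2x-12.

By polynomial division,
  x^4-16x^2-69x-1134 = (-(1/2)x^3+3x^2-10x+189/2)(-2x-12) + (0)
Last nonzero remainder: -2x-12. Dividing through by -2 gives the monic gcd x+6.

x+6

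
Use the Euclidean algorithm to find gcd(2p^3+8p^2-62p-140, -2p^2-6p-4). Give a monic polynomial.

p+2

Repeated division with remainder:
  2p^3+8p^2-62p-140 = (-p-1)(-2p^2-6p-4) + (-72p-144)
  -2p^2-6p-4 = ((1/36)p+1/36)(-72p-144) + (0)
Last nonzero remainder: -72p-144. Dividing through by -72 gives the monic gcd p+2.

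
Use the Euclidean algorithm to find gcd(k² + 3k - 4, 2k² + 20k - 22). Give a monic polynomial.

k - 1

Apply the Euclidean algorithm:
  k² + 3k - 4 = (1/2)(2k² + 20k - 22) + (-7k + 7)
  2k² + 20k - 22 = (-(2/7)k - 22/7)(-7k + 7) + (0)
Last nonzero remainder: -7k + 7. Dividing through by -7 gives the monic gcd k - 1.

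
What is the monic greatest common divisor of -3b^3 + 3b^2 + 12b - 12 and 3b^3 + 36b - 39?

Repeated division with remainder:
  -3b^3 + 3b^2 + 12b - 12 = (-1)(3b^3 + 36b - 39) + (3b^2 + 48b - 51)
  3b^3 + 36b - 39 = (b - 16)(3b^2 + 48b - 51) + (855b - 855)
  3b^2 + 48b - 51 = ((1/285)b + 17/285)(855b - 855) + (0)
Last nonzero remainder: 855b - 855. Dividing through by 855 gives the monic gcd b - 1.

b - 1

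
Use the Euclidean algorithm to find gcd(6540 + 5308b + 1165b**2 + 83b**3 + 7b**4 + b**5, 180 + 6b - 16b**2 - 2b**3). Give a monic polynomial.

30 + 11b + b**2

By polynomial division,
  b**5 + 7b**4 + 83b**3 + 1165b**2 + 5308b + 6540 = (-(1/2)b**2 + (1/2)b - 47)(-2b**3 - 16b**2 + 6b + 180) + (500b**2 + 5500b + 15000)
  -2b**3 - 16b**2 + 6b + 180 = (-(1/250)b + 3/250)(500b**2 + 5500b + 15000) + (0)
Last nonzero remainder: 500b**2 + 5500b + 15000. Dividing through by 500 gives the monic gcd b**2 + 11b + 30.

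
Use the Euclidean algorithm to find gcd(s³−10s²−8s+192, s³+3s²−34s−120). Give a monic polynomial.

s²−2s−24

By polynomial division,
  s³−10s²−8s+192 = (s³+3s²−34s−120) + (−13s²+26s+312)
  s³+3s²−34s−120 = (−(1/13)s−5/13)(−13s²+26s+312) + (0)
Last nonzero remainder: −13s²+26s+312. Dividing through by −13 gives the monic gcd s²−2s−24.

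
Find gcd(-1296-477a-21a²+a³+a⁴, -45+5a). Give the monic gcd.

-9+a

Apply the Euclidean algorithm:
  a⁴+a³-21a²-477a-1296 = ((1/5)a³+2a²+(69/5)a+144/5)(5a-45) + (0)
Last nonzero remainder: 5a-45. Dividing through by 5 gives the monic gcd a-9.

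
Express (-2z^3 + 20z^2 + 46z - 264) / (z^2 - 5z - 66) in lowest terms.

(-2z^2 - 2z + 24)/(z + 6)

Apply the Euclidean algorithm:
  -2z^3 + 20z^2 + 46z - 264 = (-2z + 10)(z^2 - 5z - 66) + (-36z + 396)
  z^2 - 5z - 66 = (-(1/36)z - 1/6)(-36z + 396) + (0)
Last nonzero remainder: -36z + 396. Dividing through by -36 gives the monic gcd z - 11.
Cancel z - 11 from numerator and denominator to get the reduced form.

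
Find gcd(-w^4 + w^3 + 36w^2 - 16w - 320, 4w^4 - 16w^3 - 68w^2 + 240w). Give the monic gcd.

w^2 - w - 20

Apply the Euclidean algorithm:
  -w^4 + w^3 + 36w^2 - 16w - 320 = (-1/4)(4w^4 - 16w^3 - 68w^2 + 240w) + (-3w^3 + 19w^2 + 44w - 320)
  4w^4 - 16w^3 - 68w^2 + 240w = (-(4/3)w - 28/9)(-3w^3 + 19w^2 + 44w - 320) + ((448/9)w^2 - (448/9)w - 8960/9)
  -3w^3 + 19w^2 + 44w - 320 = (-(27/448)w + 9/28)((448/9)w^2 - (448/9)w - 8960/9) + (0)
Last nonzero remainder: (448/9)w^2 - (448/9)w - 8960/9. Dividing through by 448/9 gives the monic gcd w^2 - w - 20.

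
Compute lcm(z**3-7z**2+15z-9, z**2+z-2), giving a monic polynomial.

Apply the Euclidean algorithm:
  z**3-7z**2+15z-9 = (z-8)(z**2+z-2) + (25z-25)
  z**2+z-2 = ((1/25)z+2/25)(25z-25) + (0)
Last nonzero remainder: 25z-25. Dividing through by 25 gives the monic gcd z-1.
Then lcm(f, g) = f·g / gcd(f, g); expanding and making the result monic gives the answer.

z**4-5z**3+z**2+21z-18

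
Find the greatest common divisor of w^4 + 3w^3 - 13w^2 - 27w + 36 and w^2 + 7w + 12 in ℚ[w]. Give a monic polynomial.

w^2 + 7w + 12

Repeated division with remainder:
  w^4 + 3w^3 - 13w^2 - 27w + 36 = (w^2 - 4w + 3)(w^2 + 7w + 12) + (0)
The last nonzero remainder w^2 + 7w + 12 is already monic.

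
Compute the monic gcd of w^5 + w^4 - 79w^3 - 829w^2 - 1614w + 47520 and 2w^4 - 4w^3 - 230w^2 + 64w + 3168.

Apply the Euclidean algorithm:
  w^5 + w^4 - 79w^3 - 829w^2 - 1614w + 47520 = ((1/2)w + 3/2)(2w^4 - 4w^3 - 230w^2 + 64w + 3168) + (42w^3 - 516w^2 - 3294w + 42768)
  2w^4 - 4w^3 - 230w^2 + 64w + 3168 = ((1/21)w + 24/49)(42w^3 - 516w^2 - 3294w + 42768) + ((8800/49)w^2 - (17600/49)w - 871200/49)
  42w^3 - 516w^2 - 3294w + 42768 = ((1029/4400)w - 1323/550)((8800/49)w^2 - (17600/49)w - 871200/49) + (0)
Last nonzero remainder: (8800/49)w^2 - (17600/49)w - 871200/49. Dividing through by 8800/49 gives the monic gcd w^2 - 2w - 99.

w^2 - 2w - 99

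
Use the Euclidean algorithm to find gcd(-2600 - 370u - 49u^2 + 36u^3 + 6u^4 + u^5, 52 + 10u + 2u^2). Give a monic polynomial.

26 + 5u + u^2

By polynomial division,
  u^5 + 6u^4 + 36u^3 - 49u^2 - 370u - 2600 = ((1/2)u^3 + (1/2)u^2 + (5/2)u - 50)(2u^2 + 10u + 52) + (0)
Last nonzero remainder: 2u^2 + 10u + 52. Dividing through by 2 gives the monic gcd u^2 + 5u + 26.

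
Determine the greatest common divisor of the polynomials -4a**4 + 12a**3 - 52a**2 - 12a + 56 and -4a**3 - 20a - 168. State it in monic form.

a**2 - 3a + 14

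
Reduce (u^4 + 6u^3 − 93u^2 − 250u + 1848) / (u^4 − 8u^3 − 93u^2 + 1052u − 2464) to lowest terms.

(u + 6)/(u − 8)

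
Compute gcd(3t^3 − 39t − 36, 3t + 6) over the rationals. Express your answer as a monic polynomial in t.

1

Apply the Euclidean algorithm:
  3t^3 − 39t − 36 = (t^2 − 2t − 9)(3t + 6) + (18)
  3t + 6 = ((1/6)t + 1/3)(18) + (0)
The last nonzero remainder is the constant 18, so the polynomials are coprime and gcd = 1.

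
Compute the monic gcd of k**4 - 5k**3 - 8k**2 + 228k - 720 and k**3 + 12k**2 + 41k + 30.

k + 6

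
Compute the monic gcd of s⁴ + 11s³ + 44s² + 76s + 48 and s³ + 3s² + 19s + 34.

s + 2

Euclidean algorithm in ℚ[s]:
  s⁴ + 11s³ + 44s² + 76s + 48 = (s + 8)(s³ + 3s² + 19s + 34) + (s² − 110s − 224)
  s³ + 3s² + 19s + 34 = (s + 113)(s² − 110s − 224) + (12673s + 25346)
  s² − 110s − 224 = ((1/12673)s − 112/12673)(12673s + 25346) + (0)
Last nonzero remainder: 12673s + 25346. Dividing through by 12673 gives the monic gcd s + 2.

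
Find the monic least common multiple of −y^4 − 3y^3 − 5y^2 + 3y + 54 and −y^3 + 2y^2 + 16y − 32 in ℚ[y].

By polynomial division,
  −y^4 − 3y^3 − 5y^2 + 3y + 54 = (y + 5)(−y^3 + 2y^2 + 16y − 32) + (−31y^2 − 45y + 214)
  −y^3 + 2y^2 + 16y − 32 = ((1/31)y − 107/961)(−31y^2 − 45y + 214) + ((3927/961)y − 7854/961)
  −31y^2 − 45y + 214 = (−(29791/3927)y − 102827/3927)((3927/961)y − 7854/961) + (0)
Last nonzero remainder: (3927/961)y − 7854/961. Dividing through by 3927/961 gives the monic gcd y − 2.
Then lcm(f, g) = f·g / gcd(f, g); expanding and making the result monic gives the answer.

y^6 + 3y^5 − 11y^4 − 51y^3 − 134y^2 + 48y + 864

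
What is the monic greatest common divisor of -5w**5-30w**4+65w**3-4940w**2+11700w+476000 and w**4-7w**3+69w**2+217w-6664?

Apply the Euclidean algorithm:
  -5w**5-30w**4+65w**3-4940w**2+11700w+476000 = (-5w-65)(w**4-7w**3+69w**2+217w-6664) + (-45w**3+630w**2-7515w+42840)
  w**4-7w**3+69w**2+217w-6664 = (-(1/45)w-7/45)(-45w**3+630w**2-7515w+42840) + (0)
Last nonzero remainder: -45w**3+630w**2-7515w+42840. Dividing through by -45 gives the monic gcd w**3-14w**2+167w-952.

w**3-14w**2+167w-952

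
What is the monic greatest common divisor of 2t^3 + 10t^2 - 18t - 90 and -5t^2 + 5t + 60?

t + 3

By polynomial division,
  2t^3 + 10t^2 - 18t - 90 = (-(2/5)t - 12/5)(-5t^2 + 5t + 60) + (18t + 54)
  -5t^2 + 5t + 60 = (-(5/18)t + 10/9)(18t + 54) + (0)
Last nonzero remainder: 18t + 54. Dividing through by 18 gives the monic gcd t + 3.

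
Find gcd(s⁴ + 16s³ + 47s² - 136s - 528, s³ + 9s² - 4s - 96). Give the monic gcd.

Euclidean algorithm in ℚ[s]:
  s⁴ + 16s³ + 47s² - 136s - 528 = (s + 7)(s³ + 9s² - 4s - 96) + (-12s² - 12s + 144)
  s³ + 9s² - 4s - 96 = (-(1/12)s - 2/3)(-12s² - 12s + 144) + (0)
Last nonzero remainder: -12s² - 12s + 144. Dividing through by -12 gives the monic gcd s² + s - 12.

s² + s - 12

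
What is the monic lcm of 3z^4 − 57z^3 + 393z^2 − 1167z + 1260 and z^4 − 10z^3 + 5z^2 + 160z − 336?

z^5 − 15z^4 + 55z^3 + 135z^2 − 1136z + 1680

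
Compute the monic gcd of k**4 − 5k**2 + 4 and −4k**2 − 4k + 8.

k**2 + k − 2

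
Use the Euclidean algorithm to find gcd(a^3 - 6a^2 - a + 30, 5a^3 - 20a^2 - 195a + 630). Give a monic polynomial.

a - 3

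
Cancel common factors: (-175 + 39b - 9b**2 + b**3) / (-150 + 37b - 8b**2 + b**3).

(-7 + b)/(-6 + b)

Repeated division with remainder:
  b**3 - 9b**2 + 39b - 175 = (b**3 - 8b**2 + 37b - 150) + (-b**2 + 2b - 25)
  b**3 - 8b**2 + 37b - 150 = (-b + 6)(-b**2 + 2b - 25) + (0)
Last nonzero remainder: -b**2 + 2b - 25. Dividing through by -1 gives the monic gcd b**2 - 2b + 25.
Cancel b**2 - 2b + 25 from numerator and denominator to get the reduced form.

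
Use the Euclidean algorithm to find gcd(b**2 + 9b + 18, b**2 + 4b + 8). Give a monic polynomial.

1

Apply the Euclidean algorithm:
  b**2 + 9b + 18 = (b**2 + 4b + 8) + (5b + 10)
  b**2 + 4b + 8 = ((1/5)b + 2/5)(5b + 10) + (4)
  5b + 10 = ((5/4)b + 5/2)(4) + (0)
The last nonzero remainder is the constant 4, so the polynomials are coprime and gcd = 1.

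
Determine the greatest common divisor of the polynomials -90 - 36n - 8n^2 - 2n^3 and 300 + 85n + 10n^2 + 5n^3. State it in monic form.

3 + n

Repeated division with remainder:
  -2n^3 - 8n^2 - 36n - 90 = (-2/5)(5n^3 + 10n^2 + 85n + 300) + (-4n^2 - 2n + 30)
  5n^3 + 10n^2 + 85n + 300 = (-(5/4)n - 15/8)(-4n^2 - 2n + 30) + ((475/4)n + 1425/4)
  -4n^2 - 2n + 30 = (-(16/475)n + 8/95)((475/4)n + 1425/4) + (0)
Last nonzero remainder: (475/4)n + 1425/4. Dividing through by 475/4 gives the monic gcd n + 3.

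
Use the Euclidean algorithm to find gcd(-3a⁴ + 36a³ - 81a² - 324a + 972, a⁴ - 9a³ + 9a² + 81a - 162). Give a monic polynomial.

Apply the Euclidean algorithm:
  -3a⁴ + 36a³ - 81a² - 324a + 972 = (-3)(a⁴ - 9a³ + 9a² + 81a - 162) + (9a³ - 54a² - 81a + 486)
  a⁴ - 9a³ + 9a² + 81a - 162 = ((1/9)a - 1/3)(9a³ - 54a² - 81a + 486) + (0)
Last nonzero remainder: 9a³ - 54a² - 81a + 486. Dividing through by 9 gives the monic gcd a³ - 6a² - 9a + 54.

a³ - 6a² - 9a + 54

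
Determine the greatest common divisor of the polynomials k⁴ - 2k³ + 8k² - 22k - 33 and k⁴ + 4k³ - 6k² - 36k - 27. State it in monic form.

k² - 2k - 3

Repeated division with remainder:
  k⁴ - 2k³ + 8k² - 22k - 33 = (k⁴ + 4k³ - 6k² - 36k - 27) + (-6k³ + 14k² + 14k - 6)
  k⁴ + 4k³ - 6k² - 36k - 27 = (-(1/6)k - 19/18)(-6k³ + 14k² + 14k - 6) + ((100/9)k² - (200/9)k - 100/3)
  -6k³ + 14k² + 14k - 6 = (-(27/50)k + 9/50)((100/9)k² - (200/9)k - 100/3) + (0)
Last nonzero remainder: (100/9)k² - (200/9)k - 100/3. Dividing through by 100/9 gives the monic gcd k² - 2k - 3.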